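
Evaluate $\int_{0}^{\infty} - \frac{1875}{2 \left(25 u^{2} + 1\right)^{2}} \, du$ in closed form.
$- \frac{375 \pi}{8}$

Recall the elementary integral
$$J(a) = \int_{0}^{\infty} - \frac{3}{2 \left(a^{2} + u^{2}\right)} \, du = - \frac{3 \pi}{4 a}.$$

Differentiating under the integral sign with respect to $a$,
$$\frac{dJ}{da} = \int_{0}^{\infty} \frac{3 a}{\left(a^{2} + u^{2}\right)^{2}} \, du = \frac{3 \pi}{4 a^{2}},$$
so $\int_{0}^{\infty} - \frac{3}{2 \left(a^{2} + u^{2}\right)^{2}} \, du = - \frac{3 \pi}{8 a^{3}}$.

Setting $a = \frac{1}{5}$:
$$I = - \frac{375 \pi}{8}.$$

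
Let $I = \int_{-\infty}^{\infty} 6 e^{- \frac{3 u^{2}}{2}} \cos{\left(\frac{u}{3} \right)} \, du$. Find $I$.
$\frac{2 \sqrt{6} \sqrt{\pi}}{e^{\frac{1}{54}}}$

Treat the cosine frequency as a parameter and define $I(b) = \int_{-\infty}^{\infty} 6 e^{- \frac{3 u^{2}}{2}} \cos{\left(b u \right)} \, du$.

Differentiating under the integral sign,
$$I'(b) = \int_{-\infty}^{\infty} - 6 u e^{- \frac{3 u^{2}}{2}} \sin{\left(b u \right)} \, du.$$

Integrate $\int_{-\infty}^{\infty} u \sin(b u)\, e^{- \frac{3 u^{2}}{2}}\, du$ by parts with $w = \sin(b u)$ and $dv = u\, e^{- \frac{3 u^{2}}{2}}\, du$, giving $v = - \frac{e^{- \frac{3 u^{2}}{2}}}{3}$. The boundary term vanishes and
$$\int_{-\infty}^{\infty} u \sin(b u)\, e^{- \frac{3 u^{2}}{2}}\, du = \frac{b}{3} \int_{-\infty}^{\infty} \cos(b u)\, e^{- \frac{3 u^{2}}{2}}\, du,$$
so $I'(b) = - \frac{b}{3}\, I(b)$.

This is a separable first-order ODE; solving with the initial condition $I(0) = \int_{-\infty}^{\infty} 6 e^{- \frac{3 u^{2}}{2}}\,du = 2 \sqrt{6} \sqrt{\pi}$ gives
$$I(b) = 2 \sqrt{6} \sqrt{\pi} e^{- \frac{b^{2}}{6}}.$$

Setting $b = \frac{1}{3}$:
$$I = \frac{2 \sqrt{6} \sqrt{\pi}}{e^{\frac{1}{54}}}.$$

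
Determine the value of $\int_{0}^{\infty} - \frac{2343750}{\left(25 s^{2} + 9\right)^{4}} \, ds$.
$- \frac{390625 \pi}{11664}$

Recall the elementary integral
$$J(a) = \int_{0}^{\infty} - \frac{6}{a^{2} + s^{2}} \, ds = - \frac{3 \pi}{a}.$$

Differentiating under the integral sign with respect to $a$,
$$\frac{dJ}{da} = \int_{0}^{\infty} \frac{12 a}{\left(a^{2} + s^{2}\right)^{2}} \, ds = \frac{3 \pi}{a^{2}},$$
so $\int_{0}^{\infty} - \frac{6}{\left(a^{2} + s^{2}\right)^{2}} \, ds = - \frac{3 \pi}{2 a^{3}}$.

Repeating — each differentiation of $1/(s^2+a^2)^j$ produces $-2ja/(s^2+a^2)^{j+1}$ — and dividing through by $-2ja$ at each step yields, after $3$ differentiations in total,
$$\int_{0}^{\infty} - \frac{6}{\left(a^{2} + s^{2}\right)^{4}} \, ds = - \frac{15 \pi}{16 a^{7}}.$$

Setting $a = \frac{3}{5}$:
$$I = - \frac{390625 \pi}{11664}.$$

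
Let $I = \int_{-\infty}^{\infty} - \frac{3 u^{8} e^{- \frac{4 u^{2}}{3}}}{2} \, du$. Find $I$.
$- \frac{25515 \sqrt{3} \sqrt{\pi}}{16384}$

Begin with the known integral
$$J(a) = \int_{-\infty}^{\infty} - \frac{3 e^{- a u^{2}}}{2} \, du = - \frac{3 \sqrt{\pi}}{2 \sqrt{a}}.$$

Differentiating under the integral sign brings down a factor of $(-u^2)$:
$$\frac{dJ}{da} = \int_{-\infty}^{\infty} \frac{3 u^{2} e^{- a u^{2}}}{2} \, du = \frac{3 \sqrt{\pi}}{4 a^{\frac{3}{2}}}.$$

Repeating $4$ times in total — each differentiation brings down another $(-u^2)$ — gives
$$\frac{d^{4}J}{da^{4}} = \int_{-\infty}^{\infty} - \frac{3 u^{8} e^{- a u^{2}}}{2} \, du = - \frac{315 \sqrt{\pi}}{32 a^{\frac{9}{2}}},$$
and the integrand here is exactly the target integrand, so $I = - \frac{315 \sqrt{\pi}}{32 a^{\frac{9}{2}}}$.

Setting $a = \frac{4}{3}$:
$$I = - \frac{25515 \sqrt{3} \sqrt{\pi}}{16384}.$$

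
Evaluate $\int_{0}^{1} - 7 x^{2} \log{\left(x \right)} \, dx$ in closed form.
$\frac{7}{9}$

Start from the elementary integral
$$J(a) = \int_{0}^{1} - 7 x^{a} \, dx = - \frac{7}{a + 1}.$$

Differentiating under the integral sign brings down a factor of $\ln x$:
$$\frac{dJ}{da} = \int_{0}^{1} - 7 x^{a} \log{\left(x \right)} \, dx = \frac{7}{\left(a + 1\right)^{2}}.$$

The integral on the left is $I$, so $I = \frac{7}{\left(a + 1\right)^{2}}$.

Setting $a = 2$:
$$I = \frac{7}{9}.$$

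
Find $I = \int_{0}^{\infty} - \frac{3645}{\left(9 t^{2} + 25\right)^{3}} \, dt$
$- \frac{729 \pi}{10000}$

Recall the elementary integral
$$J(a) = \int_{0}^{\infty} - \frac{5}{a^{2} + t^{2}} \, dt = - \frac{5 \pi}{2 a}.$$

Differentiating under the integral sign with respect to $a$,
$$\frac{dJ}{da} = \int_{0}^{\infty} \frac{10 a}{\left(a^{2} + t^{2}\right)^{2}} \, dt = \frac{5 \pi}{2 a^{2}},$$
so $\int_{0}^{\infty} - \frac{5}{\left(a^{2} + t^{2}\right)^{2}} \, dt = - \frac{5 \pi}{4 a^{3}}$.

Repeating — each differentiation of $1/(t^2+a^2)^j$ produces $-2ja/(t^2+a^2)^{j+1}$ — and dividing through by $-2ja$ at each step yields, after $2$ differentiations in total,
$$\int_{0}^{\infty} - \frac{5}{\left(a^{2} + t^{2}\right)^{3}} \, dt = - \frac{15 \pi}{16 a^{5}}.$$

Setting $a = \frac{5}{3}$:
$$I = - \frac{729 \pi}{10000}.$$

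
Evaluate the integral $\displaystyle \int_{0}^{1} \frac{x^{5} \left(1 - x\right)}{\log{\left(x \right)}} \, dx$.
$\log{\left(\frac{6}{7} \right)}$

Consider the one-parameter family: let $I(a) = \int_{0}^{1} \frac{x^{5} - x^{a}}{\log{\left(x \right)}} \, dx$.

Since $\dfrac{\partial}{\partial a}\,x^{a} = x^{a} \ln x$, the $\ln x$ in the denominator cancels and
$$\frac{dI}{da} = \int_{0}^{1} -1 x^{a} \, dx = -1 \left[\frac{x^{a+1}}{a+1}\right]_0^1 = - \frac{1}{a + 1}.$$

Integrating with respect to $a$ gives $I(a) = \log{\left(\frac{6}{a + 1} \right)} + C$.

At $a = 5$ the integrand is identically $0$, so $I(5) = 0$. The closed form gives $0$, hence $C = 0$.

Setting $a = 6$:
$$I = \log{\left(\frac{6}{7} \right)}.$$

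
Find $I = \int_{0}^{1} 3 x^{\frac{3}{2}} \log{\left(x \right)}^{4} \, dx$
$\frac{2304}{3125}$

Start from the elementary integral
$$J(a) = \int_{0}^{1} 3 x^{a} \, dx = \frac{3}{a + 1}.$$

Differentiating under the integral sign brings down a factor of $\ln x$:
$$\frac{dJ}{da} = \int_{0}^{1} 3 x^{a} \log{\left(x \right)} \, dx = - \frac{3}{\left(a + 1\right)^{2}}.$$

Repeating $4$ times in total — each differentiation brings down another $\ln x$ — gives
$$\frac{d^{4}J}{da^{4}} = \int_{0}^{1} 3 x^{a} \log{\left(x \right)}^{4} \, dx = \frac{72}{\left(a + 1\right)^{5}},$$
and the integrand here is exactly the target integrand, so $I = \frac{72}{\left(a + 1\right)^{5}}$.

Setting $a = \frac{3}{2}$:
$$I = \frac{2304}{3125}.$$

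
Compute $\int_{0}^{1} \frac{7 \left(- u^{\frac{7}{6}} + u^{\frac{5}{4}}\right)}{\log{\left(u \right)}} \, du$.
$- \log{\left(\frac{8031810176}{10460353203} \right)}$

Replace the exponent $\frac{7}{6}$ by a parameter $a$: let $I(a) = \int_{0}^{1} \frac{7 \left(u^{\frac{5}{4}} - u^{a}\right)}{\log{\left(u \right)}} \, du$.

Since $\dfrac{\partial}{\partial a}\,u^{a} = u^{a} \ln u$, the $\ln u$ in the denominator cancels and
$$\frac{dI}{da} = \int_{0}^{1} -7 u^{a} \, du = -7 \left[\frac{u^{a+1}}{a+1}\right]_0^1 = - \frac{7}{a + 1}.$$

Integrating with respect to $a$ gives $I(a) = - \log{\left(\frac{16384 \left(a + 1\right)^{7}}{4782969} \right)} + C$.

At $a = \frac{5}{4}$ the integrand is identically $0$, so $I(\frac{5}{4}) = 0$. The closed form gives $0$, hence $C = 0$.

Setting $a = \frac{7}{6}$:
$$I = - \log{\left(\frac{8031810176}{10460353203} \right)}.$$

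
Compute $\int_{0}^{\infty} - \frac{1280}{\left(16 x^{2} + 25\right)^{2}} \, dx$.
$- \frac{16 \pi}{25}$

Begin with the known result
$$J(a) = \int_{0}^{\infty} - \frac{5}{a^{2} + x^{2}} \, dx = - \frac{5 \pi}{2 a}.$$

Differentiating under the integral sign with respect to $a$,
$$\frac{dJ}{da} = \int_{0}^{\infty} \frac{10 a}{\left(a^{2} + x^{2}\right)^{2}} \, dx = \frac{5 \pi}{2 a^{2}},$$
so $\int_{0}^{\infty} - \frac{5}{\left(a^{2} + x^{2}\right)^{2}} \, dx = - \frac{5 \pi}{4 a^{3}}$.

Setting $a = \frac{5}{4}$:
$$I = - \frac{16 \pi}{25}.$$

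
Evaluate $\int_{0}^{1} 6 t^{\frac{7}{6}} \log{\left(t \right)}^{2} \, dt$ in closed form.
$\frac{2592}{2197}$

Consider the simpler parametrised integral
$$J(a) = \int_{0}^{1} 6 t^{a} \, dt = \frac{6}{a + 1}.$$

Differentiating under the integral sign brings down a factor of $\ln t$:
$$\frac{dJ}{da} = \int_{0}^{1} 6 t^{a} \log{\left(t \right)} \, dt = - \frac{6}{\left(a + 1\right)^{2}}.$$

Repeating twice in total — each differentiation brings down another $\ln t$ — gives
$$\frac{d^{2}J}{da^{2}} = \int_{0}^{1} 6 t^{a} \log{\left(t \right)}^{2} \, dt = \frac{12}{\left(a + 1\right)^{3}},$$
and the integrand here is exactly the target integrand, so $I = \frac{12}{\left(a + 1\right)^{3}}$.

Setting $a = \frac{7}{6}$:
$$I = \frac{2592}{2197}.$$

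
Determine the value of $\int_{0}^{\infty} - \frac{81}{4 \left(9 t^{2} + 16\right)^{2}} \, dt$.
$- \frac{27 \pi}{1024}$

Begin with the known result
$$J(a) = \int_{0}^{\infty} - \frac{1}{4 \left(a^{2} + t^{2}\right)} \, dt = - \frac{\pi}{8 a}.$$

Differentiating under the integral sign with respect to $a$,
$$\frac{dJ}{da} = \int_{0}^{\infty} \frac{a}{2 \left(a^{2} + t^{2}\right)^{2}} \, dt = \frac{\pi}{8 a^{2}},$$
so $\int_{0}^{\infty} - \frac{1}{4 \left(a^{2} + t^{2}\right)^{2}} \, dt = - \frac{\pi}{16 a^{3}}$.

Setting $a = \frac{4}{3}$:
$$I = - \frac{27 \pi}{1024}.$$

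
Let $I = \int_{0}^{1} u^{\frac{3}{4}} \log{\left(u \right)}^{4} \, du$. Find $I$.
$\frac{24576}{16807}$

Begin with the known integral
$$J(a) = \int_{0}^{1} u^{a} \, du = \frac{1}{a + 1}.$$

Differentiating under the integral sign brings down a factor of $\ln u$:
$$\frac{dJ}{da} = \int_{0}^{1} u^{a} \log{\left(u \right)} \, du = - \frac{1}{\left(a + 1\right)^{2}}.$$

Repeating $4$ times in total — each differentiation brings down another $\ln u$ — gives
$$\frac{d^{4}J}{da^{4}} = \int_{0}^{1} u^{a} \log{\left(u \right)}^{4} \, du = \frac{24}{\left(a + 1\right)^{5}},$$
and the integrand here is exactly the target integrand, so $I = \frac{24}{\left(a + 1\right)^{5}}$.

Setting $a = \frac{3}{4}$:
$$I = \frac{24576}{16807}.$$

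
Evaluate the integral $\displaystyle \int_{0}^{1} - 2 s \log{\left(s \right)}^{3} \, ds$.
$\frac{3}{4}$

Consider the simpler parametrised integral
$$J(a) = \int_{0}^{1} - 2 s^{a} \, ds = - \frac{2}{a + 1}.$$

Differentiating under the integral sign brings down a factor of $\ln s$:
$$\frac{dJ}{da} = \int_{0}^{1} - 2 s^{a} \log{\left(s \right)} \, ds = \frac{2}{\left(a + 1\right)^{2}}.$$

Repeating $3$ times in total — each differentiation brings down another $\ln s$ — gives
$$\frac{d^{3}J}{da^{3}} = \int_{0}^{1} - 2 s^{a} \log{\left(s \right)}^{3} \, ds = \frac{12}{\left(a + 1\right)^{4}},$$
and the integrand here is exactly the target integrand, so $I = \frac{12}{\left(a + 1\right)^{4}}$.

Setting $a = 1$:
$$I = \frac{3}{4}.$$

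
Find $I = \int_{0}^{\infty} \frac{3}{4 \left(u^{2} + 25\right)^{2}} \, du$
$\frac{3 \pi}{2000}$

Begin with the known result
$$J(a) = \int_{0}^{\infty} \frac{3}{4 \left(a^{2} + u^{2}\right)} \, du = \frac{3 \pi}{8 a}.$$

Differentiating under the integral sign with respect to $a$,
$$\frac{dJ}{da} = \int_{0}^{\infty} - \frac{3 a}{2 \left(a^{2} + u^{2}\right)^{2}} \, du = - \frac{3 \pi}{8 a^{2}},$$
so $\int_{0}^{\infty} \frac{3}{4 \left(a^{2} + u^{2}\right)^{2}} \, du = \frac{3 \pi}{16 a^{3}}$.

Setting $a = 5$:
$$I = \frac{3 \pi}{2000}.$$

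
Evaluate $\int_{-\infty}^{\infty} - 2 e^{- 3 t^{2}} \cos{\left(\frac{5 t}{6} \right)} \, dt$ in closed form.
$- \frac{2 \sqrt{3} \sqrt{\pi}}{3 e^{\frac{25}{432}}}$

Define $I(b) = \int_{-\infty}^{\infty} - 2 e^{- 3 t^{2}} \cos{\left(b t \right)} \, dt$.

Differentiating under the integral sign,
$$I'(b) = \int_{-\infty}^{\infty} 2 t e^{- 3 t^{2}} \sin{\left(b t \right)} \, dt.$$

Integrate $\int_{-\infty}^{\infty} t \sin(b t)\, e^{- 3 t^{2}}\, dt$ by parts with $u = \sin(b t)$ and $dv = t\, e^{- 3 t^{2}}\, dt$, giving $v = - \frac{e^{- 3 t^{2}}}{6}$. The boundary term vanishes and
$$\int_{-\infty}^{\infty} t \sin(b t)\, e^{- 3 t^{2}}\, dt = \frac{b}{6} \int_{-\infty}^{\infty} \cos(b t)\, e^{- 3 t^{2}}\, dt,$$
so $I'(b) = - \frac{b}{6}\, I(b)$.

This is a separable first-order ODE; solving with the initial condition $I(0) = \int_{-\infty}^{\infty} - 2 e^{- 3 t^{2}}\,dt = - \frac{2 \sqrt{3} \sqrt{\pi}}{3}$ gives
$$I(b) = - \frac{2 \sqrt{3} \sqrt{\pi} e^{- \frac{b^{2}}{12}}}{3}.$$

Setting $b = \frac{5}{6}$:
$$I = - \frac{2 \sqrt{3} \sqrt{\pi}}{3 e^{\frac{25}{432}}}.$$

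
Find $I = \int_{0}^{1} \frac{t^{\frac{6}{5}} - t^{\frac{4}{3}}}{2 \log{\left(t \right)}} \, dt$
$\log{\left(\frac{\sqrt{1155}}{35} \right)}$

Introduce a parameter $a$ in the exponent: let $I(a) = \int_{0}^{1} \frac{t^{\frac{6}{5}} - t^{a}}{2 \log{\left(t \right)}} \, dt$.

Since $\dfrac{\partial}{\partial a}\,t^{a} = t^{a} \ln t$, the $\ln t$ in the denominator cancels and
$$\frac{dI}{da} = \int_{0}^{1} - \frac{1}{2} t^{a} \, dt = - \frac{1}{2} \left[\frac{t^{a+1}}{a+1}\right]_0^1 = - \frac{1}{2 a + 2}.$$

Integrating with respect to $a$ gives $I(a) = - \frac{\log{\left(a + 1 \right)}}{2} - \frac{\log{\left(5 \right)}}{2} + \frac{\log{\left(11 \right)}}{2} + C$.

At $a = \frac{6}{5}$ the integrand is identically $0$, so $I(\frac{6}{5}) = 0$. The closed form gives $0$, hence $C = 0$.

Setting $a = \frac{4}{3}$:
$$I = \log{\left(\frac{\sqrt{1155}}{35} \right)}.$$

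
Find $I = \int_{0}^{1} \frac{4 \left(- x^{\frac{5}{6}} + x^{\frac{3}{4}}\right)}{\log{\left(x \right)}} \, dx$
$\log{\left(\frac{194481}{234256} \right)}$

Introduce a parameter $a$ in the exponent: let $I(a) = \int_{0}^{1} \frac{4 \left(- x^{\frac{5}{6}} + x^{a}\right)}{\log{\left(x \right)}} \, dx$.

Since $\dfrac{\partial}{\partial a}\,x^{a} = x^{a} \ln x$, the $\ln x$ in the denominator cancels and
$$\frac{dI}{da} = \int_{0}^{1} 4 x^{a} \, dx = 4 \left[\frac{x^{a+1}}{a+1}\right]_0^1 = \frac{4}{a + 1}.$$

Integrating with respect to $a$ gives $I(a) = \log{\left(\frac{1296 \left(a + 1\right)^{4}}{14641} \right)} + C$.

At $a = \frac{5}{6}$ the integrand is identically $0$, so $I(\frac{5}{6}) = 0$. The closed form gives $0$, hence $C = 0$.

Setting $a = \frac{3}{4}$:
$$I = \log{\left(\frac{194481}{234256} \right)}.$$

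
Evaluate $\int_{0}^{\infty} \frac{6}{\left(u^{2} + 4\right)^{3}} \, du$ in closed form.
$\frac{9 \pi}{256}$

Begin with the known result
$$J(a) = \int_{0}^{\infty} \frac{6}{a^{2} + u^{2}} \, du = \frac{3 \pi}{a}.$$

Differentiating under the integral sign with respect to $a$,
$$\frac{dJ}{da} = \int_{0}^{\infty} - \frac{12 a}{\left(a^{2} + u^{2}\right)^{2}} \, du = - \frac{3 \pi}{a^{2}},$$
so $\int_{0}^{\infty} \frac{6}{\left(a^{2} + u^{2}\right)^{2}} \, du = \frac{3 \pi}{2 a^{3}}$.

Repeating — each differentiation of $1/(u^2+a^2)^j$ produces $-2ja/(u^2+a^2)^{j+1}$ — and dividing through by $-2ja$ at each step yields, after $2$ differentiations in total,
$$\int_{0}^{\infty} \frac{6}{\left(a^{2} + u^{2}\right)^{3}} \, du = \frac{9 \pi}{8 a^{5}}.$$

Setting $a = 2$:
$$I = \frac{9 \pi}{256}.$$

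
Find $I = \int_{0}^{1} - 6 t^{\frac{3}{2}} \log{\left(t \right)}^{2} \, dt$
$- \frac{96}{125}$

Start from the elementary integral
$$J(a) = \int_{0}^{1} - 6 t^{a} \, dt = - \frac{6}{a + 1}.$$

Differentiating under the integral sign brings down a factor of $\ln t$:
$$\frac{dJ}{da} = \int_{0}^{1} - 6 t^{a} \log{\left(t \right)} \, dt = \frac{6}{\left(a + 1\right)^{2}}.$$

Repeating twice in total — each differentiation brings down another $\ln t$ — gives
$$\frac{d^{2}J}{da^{2}} = \int_{0}^{1} - 6 t^{a} \log{\left(t \right)}^{2} \, dt = - \frac{12}{\left(a + 1\right)^{3}},$$
and the integrand here is exactly the target integrand, so $I = - \frac{12}{\left(a + 1\right)^{3}}$.

Setting $a = \frac{3}{2}$:
$$I = - \frac{96}{125}.$$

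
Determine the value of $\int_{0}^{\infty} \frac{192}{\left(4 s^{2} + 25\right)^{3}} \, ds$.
$\frac{18 \pi}{3125}$

Recall the elementary integral
$$J(a) = \int_{0}^{\infty} \frac{3}{a^{2} + s^{2}} \, ds = \frac{3 \pi}{2 a}.$$

Differentiating under the integral sign with respect to $a$,
$$\frac{dJ}{da} = \int_{0}^{\infty} - \frac{6 a}{\left(a^{2} + s^{2}\right)^{2}} \, ds = - \frac{3 \pi}{2 a^{2}},$$
so $\int_{0}^{\infty} \frac{3}{\left(a^{2} + s^{2}\right)^{2}} \, ds = \frac{3 \pi}{4 a^{3}}$.

Repeating — each differentiation of $1/(s^2+a^2)^j$ produces $-2ja/(s^2+a^2)^{j+1}$ — and dividing through by $-2ja$ at each step yields, after $2$ differentiations in total,
$$\int_{0}^{\infty} \frac{3}{\left(a^{2} + s^{2}\right)^{3}} \, ds = \frac{9 \pi}{16 a^{5}}.$$

Setting $a = \frac{5}{2}$:
$$I = \frac{18 \pi}{3125}.$$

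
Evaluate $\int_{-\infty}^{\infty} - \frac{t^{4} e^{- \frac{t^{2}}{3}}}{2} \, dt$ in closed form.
$- \frac{27 \sqrt{3} \sqrt{\pi}}{8}$

Consider the simpler parametrised integral
$$J(a) = \int_{-\infty}^{\infty} - \frac{e^{- a t^{2}}}{2} \, dt = - \frac{\sqrt{\pi}}{2 \sqrt{a}}.$$

Differentiating under the integral sign brings down a factor of $(-t^2)$:
$$\frac{dJ}{da} = \int_{-\infty}^{\infty} \frac{t^{2} e^{- a t^{2}}}{2} \, dt = \frac{\sqrt{\pi}}{4 a^{\frac{3}{2}}}.$$

Repeating twice in total — each differentiation brings down another $(-t^2)$ — gives
$$\frac{d^{2}J}{da^{2}} = \int_{-\infty}^{\infty} - \frac{t^{4} e^{- a t^{2}}}{2} \, dt = - \frac{3 \sqrt{\pi}}{8 a^{\frac{5}{2}}},$$
and the integrand here is exactly the target integrand, so $I = - \frac{3 \sqrt{\pi}}{8 a^{\frac{5}{2}}}$.

Setting $a = \frac{1}{3}$:
$$I = - \frac{27 \sqrt{3} \sqrt{\pi}}{8}.$$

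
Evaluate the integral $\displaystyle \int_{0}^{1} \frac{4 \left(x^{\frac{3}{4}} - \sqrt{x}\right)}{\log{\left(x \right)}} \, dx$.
$\log{\left(\frac{2401}{1296} \right)}$

Consider the one-parameter family: let $I(a) = \int_{0}^{1} \frac{4 \left(- \sqrt{x} + x^{a}\right)}{\log{\left(x \right)}} \, dx$.

Since $\dfrac{\partial}{\partial a}\,x^{a} = x^{a} \ln x$, the $\ln x$ in the denominator cancels and
$$\frac{dI}{da} = \int_{0}^{1} 4 x^{a} \, dx = 4 \left[\frac{x^{a+1}}{a+1}\right]_0^1 = \frac{4}{a + 1}.$$

Integrating with respect to $a$ gives $I(a) = \log{\left(\frac{16 \left(a + 1\right)^{4}}{81} \right)} + C$.

At $a = \frac{1}{2}$ the integrand is identically $0$, so $I(\frac{1}{2}) = 0$. The closed form gives $0$, hence $C = 0$.

Setting $a = \frac{3}{4}$:
$$I = \log{\left(\frac{2401}{1296} \right)}.$$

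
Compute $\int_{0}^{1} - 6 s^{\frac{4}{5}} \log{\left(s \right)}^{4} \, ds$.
$- \frac{50000}{6561}$

Consider the simpler parametrised integral
$$J(a) = \int_{0}^{1} - 6 s^{a} \, ds = - \frac{6}{a + 1}.$$

Differentiating under the integral sign brings down a factor of $\ln s$:
$$\frac{dJ}{da} = \int_{0}^{1} - 6 s^{a} \log{\left(s \right)} \, ds = \frac{6}{\left(a + 1\right)^{2}}.$$

Repeating $4$ times in total — each differentiation brings down another $\ln s$ — gives
$$\frac{d^{4}J}{da^{4}} = \int_{0}^{1} - 6 s^{a} \log{\left(s \right)}^{4} \, ds = - \frac{144}{\left(a + 1\right)^{5}},$$
and the integrand here is exactly the target integrand, so $I = - \frac{144}{\left(a + 1\right)^{5}}$.

Setting $a = \frac{4}{5}$:
$$I = - \frac{50000}{6561}.$$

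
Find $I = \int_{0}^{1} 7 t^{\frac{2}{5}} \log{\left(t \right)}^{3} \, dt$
$- \frac{3750}{343}$

Consider the simpler parametrised integral
$$J(a) = \int_{0}^{1} 7 t^{a} \, dt = \frac{7}{a + 1}.$$

Differentiating under the integral sign brings down a factor of $\ln t$:
$$\frac{dJ}{da} = \int_{0}^{1} 7 t^{a} \log{\left(t \right)} \, dt = - \frac{7}{\left(a + 1\right)^{2}}.$$

Repeating $3$ times in total — each differentiation brings down another $\ln t$ — gives
$$\frac{d^{3}J}{da^{3}} = \int_{0}^{1} 7 t^{a} \log{\left(t \right)}^{3} \, dt = - \frac{42}{\left(a + 1\right)^{4}},$$
and the integrand here is exactly the target integrand, so $I = - \frac{42}{\left(a + 1\right)^{4}}$.

Setting $a = \frac{2}{5}$:
$$I = - \frac{3750}{343}.$$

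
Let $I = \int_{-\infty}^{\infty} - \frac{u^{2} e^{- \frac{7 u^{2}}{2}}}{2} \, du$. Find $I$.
$- \frac{\sqrt{14} \sqrt{\pi}}{98}$

Begin with the known integral
$$J(a) = \int_{-\infty}^{\infty} - \frac{e^{- a u^{2}}}{2} \, du = - \frac{\sqrt{\pi}}{2 \sqrt{a}}.$$

Differentiating under the integral sign brings down a factor of $(-u^2)$:
$$\frac{dJ}{da} = \int_{-\infty}^{\infty} \frac{u^{2} e^{- a u^{2}}}{2} \, du = \frac{\sqrt{\pi}}{4 a^{\frac{3}{2}}}.$$

The integral on the left is $-I$, so $I = - \frac{\sqrt{\pi}}{4 a^{\frac{3}{2}}}$.

Setting $a = \frac{7}{2}$:
$$I = - \frac{\sqrt{14} \sqrt{\pi}}{98}.$$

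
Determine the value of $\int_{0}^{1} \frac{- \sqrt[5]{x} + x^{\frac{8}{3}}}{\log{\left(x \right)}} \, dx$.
$- \log{\left(18 \right)} + \log{\left(55 \right)}$

Consider the one-parameter family: let $I(a) = \int_{0}^{1} \frac{x^{\frac{8}{3}} - x^{a}}{\log{\left(x \right)}} \, dx$.

Since $\dfrac{\partial}{\partial a}\,x^{a} = x^{a} \ln x$, the $\ln x$ in the denominator cancels and
$$\frac{dI}{da} = \int_{0}^{1} -1 x^{a} \, dx = -1 \left[\frac{x^{a+1}}{a+1}\right]_0^1 = - \frac{1}{a + 1}.$$

Integrating with respect to $a$ gives $I(a) = - \log{\left(\frac{3 a}{11} + \frac{3}{11} \right)} + C$.

At $a = \frac{8}{3}$ the integrand is identically $0$, so $I(\frac{8}{3}) = 0$. The closed form gives $0$, hence $C = 0$.

Setting $a = \frac{1}{5}$:
$$I = - \log{\left(18 \right)} + \log{\left(55 \right)}.$$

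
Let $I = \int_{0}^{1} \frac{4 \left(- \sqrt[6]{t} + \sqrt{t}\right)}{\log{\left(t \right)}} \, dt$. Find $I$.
$- \log{\left(\frac{2401}{6561} \right)}$

Consider the one-parameter family: let $I(a) = \int_{0}^{1} \frac{4 \left(\sqrt{t} - t^{a}\right)}{\log{\left(t \right)}} \, dt$.

Since $\dfrac{\partial}{\partial a}\,t^{a} = t^{a} \ln t$, the $\ln t$ in the denominator cancels and
$$\frac{dI}{da} = \int_{0}^{1} -4 t^{a} \, dt = -4 \left[\frac{t^{a+1}}{a+1}\right]_0^1 = - \frac{4}{a + 1}.$$

Integrating with respect to $a$ gives $I(a) = - \log{\left(\frac{16 \left(a + 1\right)^{4}}{81} \right)} + C$.

At $a = \frac{1}{2}$ the integrand is identically $0$, so $I(\frac{1}{2}) = 0$. The closed form gives $0$, hence $C = 0$.

Setting $a = \frac{1}{6}$:
$$I = - \log{\left(\frac{2401}{6561} \right)}.$$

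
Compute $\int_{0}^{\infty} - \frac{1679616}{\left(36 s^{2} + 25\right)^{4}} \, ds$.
$- \frac{8748 \pi}{15625}$

Recall the elementary integral
$$J(a) = \int_{0}^{\infty} - \frac{1}{a^{2} + s^{2}} \, ds = - \frac{\pi}{2 a}.$$

Differentiating under the integral sign with respect to $a$,
$$\frac{dJ}{da} = \int_{0}^{\infty} \frac{2 a}{\left(a^{2} + s^{2}\right)^{2}} \, ds = \frac{\pi}{2 a^{2}},$$
so $\int_{0}^{\infty} - \frac{1}{\left(a^{2} + s^{2}\right)^{2}} \, ds = - \frac{\pi}{4 a^{3}}$.

Repeating — each differentiation of $1/(s^2+a^2)^j$ produces $-2ja/(s^2+a^2)^{j+1}$ — and dividing through by $-2ja$ at each step yields, after $3$ differentiations in total,
$$\int_{0}^{\infty} - \frac{1}{\left(a^{2} + s^{2}\right)^{4}} \, ds = - \frac{5 \pi}{32 a^{7}}.$$

Setting $a = \frac{5}{6}$:
$$I = - \frac{8748 \pi}{15625}.$$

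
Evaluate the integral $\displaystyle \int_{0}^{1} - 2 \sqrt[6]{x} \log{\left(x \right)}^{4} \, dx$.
$- \frac{373248}{16807}$

Start from the elementary integral
$$J(a) = \int_{0}^{1} - 2 x^{a} \, dx = - \frac{2}{a + 1}.$$

Differentiating under the integral sign brings down a factor of $\ln x$:
$$\frac{dJ}{da} = \int_{0}^{1} - 2 x^{a} \log{\left(x \right)} \, dx = \frac{2}{\left(a + 1\right)^{2}}.$$

Repeating $4$ times in total — each differentiation brings down another $\ln x$ — gives
$$\frac{d^{4}J}{da^{4}} = \int_{0}^{1} - 2 x^{a} \log{\left(x \right)}^{4} \, dx = - \frac{48}{\left(a + 1\right)^{5}},$$
and the integrand here is exactly the target integrand, so $I = - \frac{48}{\left(a + 1\right)^{5}}$.

Setting $a = \frac{1}{6}$:
$$I = - \frac{373248}{16807}.$$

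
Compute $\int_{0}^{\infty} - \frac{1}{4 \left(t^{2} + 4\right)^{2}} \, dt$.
$- \frac{\pi}{128}$

Recall the elementary integral
$$J(a) = \int_{0}^{\infty} - \frac{1}{4 \left(a^{2} + t^{2}\right)} \, dt = - \frac{\pi}{8 a}.$$

Differentiating under the integral sign with respect to $a$,
$$\frac{dJ}{da} = \int_{0}^{\infty} \frac{a}{2 \left(a^{2} + t^{2}\right)^{2}} \, dt = \frac{\pi}{8 a^{2}},$$
so $\int_{0}^{\infty} - \frac{1}{4 \left(a^{2} + t^{2}\right)^{2}} \, dt = - \frac{\pi}{16 a^{3}}$.

Setting $a = 2$:
$$I = - \frac{\pi}{128}.$$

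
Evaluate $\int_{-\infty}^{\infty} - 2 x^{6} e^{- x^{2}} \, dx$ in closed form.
$- \frac{15 \sqrt{\pi}}{4}$

Start from the elementary integral
$$J(a) = \int_{-\infty}^{\infty} - 2 e^{- a x^{2}} \, dx = - \frac{2 \sqrt{\pi}}{\sqrt{a}}.$$

Differentiating under the integral sign brings down a factor of $(-x^2)$:
$$\frac{dJ}{da} = \int_{-\infty}^{\infty} 2 x^{2} e^{- a x^{2}} \, dx = \frac{\sqrt{\pi}}{a^{\frac{3}{2}}}.$$

Repeating $3$ times in total — each differentiation brings down another $(-x^2)$ — gives
$$\frac{d^{3}J}{da^{3}} = \int_{-\infty}^{\infty} 2 x^{6} e^{- a x^{2}} \, dx = \frac{15 \sqrt{\pi}}{4 a^{\frac{7}{2}}},$$
and the integrand here is $(-1)^{3}$ times the target integrand, so $I = (-1)^{3}\,\frac{d^{3}J}{da^{3}} = - \frac{15 \sqrt{\pi}}{4 a^{\frac{7}{2}}}$.

Setting $a = 1$:
$$I = - \frac{15 \sqrt{\pi}}{4}.$$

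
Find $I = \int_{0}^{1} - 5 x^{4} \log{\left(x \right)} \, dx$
$\frac{1}{5}$

Consider the simpler parametrised integral
$$J(a) = \int_{0}^{1} - 5 x^{a} \, dx = - \frac{5}{a + 1}.$$

Differentiating under the integral sign brings down a factor of $\ln x$:
$$\frac{dJ}{da} = \int_{0}^{1} - 5 x^{a} \log{\left(x \right)} \, dx = \frac{5}{\left(a + 1\right)^{2}}.$$

The integral on the left is $I$, so $I = \frac{5}{\left(a + 1\right)^{2}}$.

Setting $a = 4$:
$$I = \frac{1}{5}.$$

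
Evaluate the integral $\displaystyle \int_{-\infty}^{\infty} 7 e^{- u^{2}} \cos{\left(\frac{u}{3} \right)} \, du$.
$\frac{7 \sqrt{\pi}}{e^{\frac{1}{36}}}$

Treat the cosine frequency as a parameter and define $I(b) = \int_{-\infty}^{\infty} 7 e^{- u^{2}} \cos{\left(b u \right)} \, du$.

Differentiating under the integral sign,
$$I'(b) = \int_{-\infty}^{\infty} - 7 u e^{- u^{2}} \sin{\left(b u \right)} \, du.$$

Integrate $\int_{-\infty}^{\infty} u \sin(b u)\, e^{- u^{2}}\, du$ by parts with $w = \sin(b u)$ and $dv = u\, e^{- u^{2}}\, du$, giving $v = - \frac{e^{- u^{2}}}{2}$. The boundary term vanishes and
$$\int_{-\infty}^{\infty} u \sin(b u)\, e^{- u^{2}}\, du = \frac{b}{2} \int_{-\infty}^{\infty} \cos(b u)\, e^{- u^{2}}\, du,$$
so $I'(b) = - \frac{b}{2}\, I(b)$.

This is a separable first-order ODE; solving with the initial condition $I(0) = \int_{-\infty}^{\infty} 7 e^{- u^{2}}\,du = 7 \sqrt{\pi}$ gives
$$I(b) = 7 \sqrt{\pi} e^{- \frac{b^{2}}{4}}.$$

Setting $b = \frac{1}{3}$:
$$I = \frac{7 \sqrt{\pi}}{e^{\frac{1}{36}}}.$$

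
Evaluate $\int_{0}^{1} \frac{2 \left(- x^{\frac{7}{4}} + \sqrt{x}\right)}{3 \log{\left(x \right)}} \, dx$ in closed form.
$\log{\left(\frac{3^{\frac{2}{3}} \sqrt[3]{44}}{11} \right)}$

Replace the exponent $\frac{1}{2}$ by a parameter $a$: let $I(a) = \int_{0}^{1} \frac{2 \left(- x^{\frac{7}{4}} + x^{a}\right)}{3 \log{\left(x \right)}} \, dx$.

Since $\dfrac{\partial}{\partial a}\,x^{a} = x^{a} \ln x$, the $\ln x$ in the denominator cancels and
$$\frac{dI}{da} = \int_{0}^{1} \frac{2}{3} x^{a} \, dx = \frac{2}{3} \left[\frac{x^{a+1}}{a+1}\right]_0^1 = \frac{2}{3 \left(a + 1\right)}.$$

Integrating with respect to $a$ gives $I(a) = \log{\left(\frac{2 \sqrt[3]{22} \left(a + 1\right)^{\frac{2}{3}}}{11} \right)} + C$.

At $a = \frac{7}{4}$ the integrand is identically $0$, so $I(\frac{7}{4}) = 0$. The closed form gives $0$, hence $C = 0$.

Setting $a = \frac{1}{2}$:
$$I = \log{\left(\frac{3^{\frac{2}{3}} \sqrt[3]{44}}{11} \right)}.$$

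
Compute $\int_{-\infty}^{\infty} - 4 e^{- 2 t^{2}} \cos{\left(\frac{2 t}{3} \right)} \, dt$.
$- \frac{2 \sqrt{2} \sqrt{\pi}}{e^{\frac{1}{18}}}$

Define $I(b) = \int_{-\infty}^{\infty} - 4 e^{- 2 t^{2}} \cos{\left(b t \right)} \, dt$.

Differentiating under the integral sign,
$$I'(b) = \int_{-\infty}^{\infty} 4 t e^{- 2 t^{2}} \sin{\left(b t \right)} \, dt.$$

Integrate $\int_{-\infty}^{\infty} t \sin(b t)\, e^{- 2 t^{2}}\, dt$ by parts with $u = \sin(b t)$ and $dv = t\, e^{- 2 t^{2}}\, dt$, giving $v = - \frac{e^{- 2 t^{2}}}{4}$. The boundary term vanishes and
$$\int_{-\infty}^{\infty} t \sin(b t)\, e^{- 2 t^{2}}\, dt = \frac{b}{4} \int_{-\infty}^{\infty} \cos(b t)\, e^{- 2 t^{2}}\, dt,$$
so $I'(b) = - \frac{b}{4}\, I(b)$.

This is a separable first-order ODE; solving with the initial condition $I(0) = \int_{-\infty}^{\infty} - 4 e^{- 2 t^{2}}\,dt = - 2 \sqrt{2} \sqrt{\pi}$ gives
$$I(b) = - 2 \sqrt{2} \sqrt{\pi} e^{- \frac{b^{2}}{8}}.$$

Setting $b = \frac{2}{3}$:
$$I = - \frac{2 \sqrt{2} \sqrt{\pi}}{e^{\frac{1}{18}}}.$$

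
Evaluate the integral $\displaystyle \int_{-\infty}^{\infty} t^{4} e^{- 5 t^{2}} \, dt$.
$\frac{3 \sqrt{5} \sqrt{\pi}}{500}$

Consider the simpler parametrised integral
$$J(a) = \int_{-\infty}^{\infty} e^{- a t^{2}} \, dt = \frac{\sqrt{\pi}}{\sqrt{a}}.$$

Differentiating under the integral sign brings down a factor of $(-t^2)$:
$$\frac{dJ}{da} = \int_{-\infty}^{\infty} - t^{2} e^{- a t^{2}} \, dt = - \frac{\sqrt{\pi}}{2 a^{\frac{3}{2}}}.$$

Repeating twice in total — each differentiation brings down another $(-t^2)$ — gives
$$\frac{d^{2}J}{da^{2}} = \int_{-\infty}^{\infty} t^{4} e^{- a t^{2}} \, dt = \frac{3 \sqrt{\pi}}{4 a^{\frac{5}{2}}},$$
and the integrand here is exactly the target integrand, so $I = \frac{3 \sqrt{\pi}}{4 a^{\frac{5}{2}}}$.

Setting $a = 5$:
$$I = \frac{3 \sqrt{5} \sqrt{\pi}}{500}.$$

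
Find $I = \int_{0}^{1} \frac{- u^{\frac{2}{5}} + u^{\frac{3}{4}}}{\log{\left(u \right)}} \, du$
$- \log{\left(\frac{4}{5} \right)}$

Consider the one-parameter family: let $I(a) = \int_{0}^{1} \frac{u^{\frac{3}{4}} - u^{a}}{\log{\left(u \right)}} \, du$.

Since $\dfrac{\partial}{\partial a}\,u^{a} = u^{a} \ln u$, the $\ln u$ in the denominator cancels and
$$\frac{dI}{da} = \int_{0}^{1} -1 u^{a} \, du = -1 \left[\frac{u^{a+1}}{a+1}\right]_0^1 = - \frac{1}{a + 1}.$$

Integrating with respect to $a$ gives $I(a) = - \log{\left(\frac{4 a}{7} + \frac{4}{7} \right)} + C$.

At $a = \frac{3}{4}$ the integrand is identically $0$, so $I(\frac{3}{4}) = 0$. The closed form gives $0$, hence $C = 0$.

Setting $a = \frac{2}{5}$:
$$I = - \log{\left(\frac{4}{5} \right)}.$$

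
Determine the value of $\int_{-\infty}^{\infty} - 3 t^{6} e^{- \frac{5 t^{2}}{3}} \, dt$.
$- \frac{243 \sqrt{15} \sqrt{\pi}}{1000}$

Begin with the known integral
$$J(a) = \int_{-\infty}^{\infty} - 3 e^{- a t^{2}} \, dt = - \frac{3 \sqrt{\pi}}{\sqrt{a}}.$$

Differentiating under the integral sign brings down a factor of $(-t^2)$:
$$\frac{dJ}{da} = \int_{-\infty}^{\infty} 3 t^{2} e^{- a t^{2}} \, dt = \frac{3 \sqrt{\pi}}{2 a^{\frac{3}{2}}}.$$

Repeating $3$ times in total — each differentiation brings down another $(-t^2)$ — gives
$$\frac{d^{3}J}{da^{3}} = \int_{-\infty}^{\infty} 3 t^{6} e^{- a t^{2}} \, dt = \frac{45 \sqrt{\pi}}{8 a^{\frac{7}{2}}},$$
and the integrand here is $(-1)^{3}$ times the target integrand, so $I = (-1)^{3}\,\frac{d^{3}J}{da^{3}} = - \frac{45 \sqrt{\pi}}{8 a^{\frac{7}{2}}}$.

Setting $a = \frac{5}{3}$:
$$I = - \frac{243 \sqrt{15} \sqrt{\pi}}{1000}.$$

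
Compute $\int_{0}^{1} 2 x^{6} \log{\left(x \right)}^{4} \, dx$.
$\frac{48}{16807}$

Start from the elementary integral
$$J(a) = \int_{0}^{1} 2 x^{a} \, dx = \frac{2}{a + 1}.$$

Differentiating under the integral sign brings down a factor of $\ln x$:
$$\frac{dJ}{da} = \int_{0}^{1} 2 x^{a} \log{\left(x \right)} \, dx = - \frac{2}{\left(a + 1\right)^{2}}.$$

Repeating $4$ times in total — each differentiation brings down another $\ln x$ — gives
$$\frac{d^{4}J}{da^{4}} = \int_{0}^{1} 2 x^{a} \log{\left(x \right)}^{4} \, dx = \frac{48}{\left(a + 1\right)^{5}},$$
and the integrand here is exactly the target integrand, so $I = \frac{48}{\left(a + 1\right)^{5}}$.

Setting $a = 6$:
$$I = \frac{48}{16807}.$$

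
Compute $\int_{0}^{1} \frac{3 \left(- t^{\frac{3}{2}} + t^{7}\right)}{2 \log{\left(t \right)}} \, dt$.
$\log{\left(\frac{64 \sqrt{5}}{25} \right)}$

Replace the exponent $\frac{3}{2}$ by a parameter $a$: let $I(a) = \int_{0}^{1} \frac{3 \left(t^{7} - t^{a}\right)}{2 \log{\left(t \right)}} \, dt$.

Since $\dfrac{\partial}{\partial a}\,t^{a} = t^{a} \ln t$, the $\ln t$ in the denominator cancels and
$$\frac{dI}{da} = \int_{0}^{1} - \frac{3}{2} t^{a} \, dt = - \frac{3}{2} \left[\frac{t^{a+1}}{a+1}\right]_0^1 = - \frac{3}{2 a + 2}.$$

Integrating with respect to $a$ gives $I(a) = - \frac{3 \log{\left(a + 1 \right)}}{2} + \frac{9 \log{\left(2 \right)}}{2} + C$.

At $a = 7$ the integrand is identically $0$, so $I(7) = 0$. The closed form gives $0$, hence $C = 0$.

Setting $a = \frac{3}{2}$:
$$I = \log{\left(\frac{64 \sqrt{5}}{25} \right)}.$$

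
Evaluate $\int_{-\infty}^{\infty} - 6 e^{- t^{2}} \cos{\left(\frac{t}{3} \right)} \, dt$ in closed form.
$- \frac{6 \sqrt{\pi}}{e^{\frac{1}{36}}}$

Define $I(b) = \int_{-\infty}^{\infty} - 6 e^{- t^{2}} \cos{\left(b t \right)} \, dt$.

Differentiating under the integral sign,
$$I'(b) = \int_{-\infty}^{\infty} 6 t e^{- t^{2}} \sin{\left(b t \right)} \, dt.$$

Integrate $\int_{-\infty}^{\infty} t \sin(b t)\, e^{- t^{2}}\, dt$ by parts with $u = \sin(b t)$ and $dv = t\, e^{- t^{2}}\, dt$, giving $v = - \frac{e^{- t^{2}}}{2}$. The boundary term vanishes and
$$\int_{-\infty}^{\infty} t \sin(b t)\, e^{- t^{2}}\, dt = \frac{b}{2} \int_{-\infty}^{\infty} \cos(b t)\, e^{- t^{2}}\, dt,$$
so $I'(b) = - \frac{b}{2}\, I(b)$.

This is a separable first-order ODE; solving with the initial condition $I(0) = \int_{-\infty}^{\infty} - 6 e^{- t^{2}}\,dt = - 6 \sqrt{\pi}$ gives
$$I(b) = - 6 \sqrt{\pi} e^{- \frac{b^{2}}{4}}.$$

Setting $b = \frac{1}{3}$:
$$I = - \frac{6 \sqrt{\pi}}{e^{\frac{1}{36}}}.$$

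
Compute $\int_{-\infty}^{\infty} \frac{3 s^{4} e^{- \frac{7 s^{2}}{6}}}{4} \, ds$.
$\frac{81 \sqrt{42} \sqrt{\pi}}{1372}$

Start from the elementary integral
$$J(a) = \int_{-\infty}^{\infty} \frac{3 e^{- a s^{2}}}{4} \, ds = \frac{3 \sqrt{\pi}}{4 \sqrt{a}}.$$

Differentiating under the integral sign brings down a factor of $(-s^2)$:
$$\frac{dJ}{da} = \int_{-\infty}^{\infty} - \frac{3 s^{2} e^{- a s^{2}}}{4} \, ds = - \frac{3 \sqrt{\pi}}{8 a^{\frac{3}{2}}}.$$

Repeating twice in total — each differentiation brings down another $(-s^2)$ — gives
$$\frac{d^{2}J}{da^{2}} = \int_{-\infty}^{\infty} \frac{3 s^{4} e^{- a s^{2}}}{4} \, ds = \frac{9 \sqrt{\pi}}{16 a^{\frac{5}{2}}},$$
and the integrand here is exactly the target integrand, so $I = \frac{9 \sqrt{\pi}}{16 a^{\frac{5}{2}}}$.

Setting $a = \frac{7}{6}$:
$$I = \frac{81 \sqrt{42} \sqrt{\pi}}{1372}.$$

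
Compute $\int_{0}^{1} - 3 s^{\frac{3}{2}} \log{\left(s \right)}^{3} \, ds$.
$\frac{288}{625}$

Start from the elementary integral
$$J(a) = \int_{0}^{1} - 3 s^{a} \, ds = - \frac{3}{a + 1}.$$

Differentiating under the integral sign brings down a factor of $\ln s$:
$$\frac{dJ}{da} = \int_{0}^{1} - 3 s^{a} \log{\left(s \right)} \, ds = \frac{3}{\left(a + 1\right)^{2}}.$$

Repeating $3$ times in total — each differentiation brings down another $\ln s$ — gives
$$\frac{d^{3}J}{da^{3}} = \int_{0}^{1} - 3 s^{a} \log{\left(s \right)}^{3} \, ds = \frac{18}{\left(a + 1\right)^{4}},$$
and the integrand here is exactly the target integrand, so $I = \frac{18}{\left(a + 1\right)^{4}}$.

Setting $a = \frac{3}{2}$:
$$I = \frac{288}{625}.$$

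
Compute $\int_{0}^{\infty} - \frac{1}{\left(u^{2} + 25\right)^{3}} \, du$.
$- \frac{3 \pi}{50000}$

Recall the elementary integral
$$J(a) = \int_{0}^{\infty} - \frac{1}{a^{2} + u^{2}} \, du = - \frac{\pi}{2 a}.$$

Differentiating under the integral sign with respect to $a$,
$$\frac{dJ}{da} = \int_{0}^{\infty} \frac{2 a}{\left(a^{2} + u^{2}\right)^{2}} \, du = \frac{\pi}{2 a^{2}},$$
so $\int_{0}^{\infty} - \frac{1}{\left(a^{2} + u^{2}\right)^{2}} \, du = - \frac{\pi}{4 a^{3}}$.

Repeating — each differentiation of $1/(u^2+a^2)^j$ produces $-2ja/(u^2+a^2)^{j+1}$ — and dividing through by $-2ja$ at each step yields, after $2$ differentiations in total,
$$\int_{0}^{\infty} - \frac{1}{\left(a^{2} + u^{2}\right)^{3}} \, du = - \frac{3 \pi}{16 a^{5}}.$$

Setting $a = 5$:
$$I = - \frac{3 \pi}{50000}.$$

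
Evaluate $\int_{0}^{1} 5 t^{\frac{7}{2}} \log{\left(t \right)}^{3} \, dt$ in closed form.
$- \frac{160}{2187}$

Start from the elementary integral
$$J(a) = \int_{0}^{1} 5 t^{a} \, dt = \frac{5}{a + 1}.$$

Differentiating under the integral sign brings down a factor of $\ln t$:
$$\frac{dJ}{da} = \int_{0}^{1} 5 t^{a} \log{\left(t \right)} \, dt = - \frac{5}{\left(a + 1\right)^{2}}.$$

Repeating $3$ times in total — each differentiation brings down another $\ln t$ — gives
$$\frac{d^{3}J}{da^{3}} = \int_{0}^{1} 5 t^{a} \log{\left(t \right)}^{3} \, dt = - \frac{30}{\left(a + 1\right)^{4}},$$
and the integrand here is exactly the target integrand, so $I = - \frac{30}{\left(a + 1\right)^{4}}$.

Setting $a = \frac{7}{2}$:
$$I = - \frac{160}{2187}.$$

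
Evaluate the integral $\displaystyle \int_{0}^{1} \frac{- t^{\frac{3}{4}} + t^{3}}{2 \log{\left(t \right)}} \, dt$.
$- \frac{\log{\left(7 \right)}}{2} + 2 \log{\left(2 \right)}$

Consider the one-parameter family: let $I(a) = \int_{0}^{1} \frac{- t^{\frac{3}{4}} + t^{a}}{2 \log{\left(t \right)}} \, dt$.

Since $\dfrac{\partial}{\partial a}\,t^{a} = t^{a} \ln t$, the $\ln t$ in the denominator cancels and
$$\frac{dI}{da} = \int_{0}^{1} \frac{1}{2} t^{a} \, dt = \frac{1}{2} \left[\frac{t^{a+1}}{a+1}\right]_0^1 = \frac{1}{2 \left(a + 1\right)}.$$

Integrating with respect to $a$ gives $I(a) = \frac{\log{\left(a + 1 \right)}}{2} - \frac{\log{\left(7 \right)}}{2} + \log{\left(2 \right)} + C$.

At $a = \frac{3}{4}$ the integrand is identically $0$, so $I(\frac{3}{4}) = 0$. The closed form gives $0$, hence $C = 0$.

Setting $a = 3$:
$$I = - \frac{\log{\left(7 \right)}}{2} + 2 \log{\left(2 \right)}.$$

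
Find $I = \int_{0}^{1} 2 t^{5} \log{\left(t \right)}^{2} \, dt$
$\frac{1}{54}$

Begin with the known integral
$$J(a) = \int_{0}^{1} 2 t^{a} \, dt = \frac{2}{a + 1}.$$

Differentiating under the integral sign brings down a factor of $\ln t$:
$$\frac{dJ}{da} = \int_{0}^{1} 2 t^{a} \log{\left(t \right)} \, dt = - \frac{2}{\left(a + 1\right)^{2}}.$$

Repeating twice in total — each differentiation brings down another $\ln t$ — gives
$$\frac{d^{2}J}{da^{2}} = \int_{0}^{1} 2 t^{a} \log{\left(t \right)}^{2} \, dt = \frac{4}{\left(a + 1\right)^{3}},$$
and the integrand here is exactly the target integrand, so $I = \frac{4}{\left(a + 1\right)^{3}}$.

Setting $a = 5$:
$$I = \frac{1}{54}.$$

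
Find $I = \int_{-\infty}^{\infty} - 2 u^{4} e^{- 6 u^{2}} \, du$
$- \frac{\sqrt{6} \sqrt{\pi}}{144}$

Begin with the known integral
$$J(a) = \int_{-\infty}^{\infty} - 2 e^{- a u^{2}} \, du = - \frac{2 \sqrt{\pi}}{\sqrt{a}}.$$

Differentiating under the integral sign brings down a factor of $(-u^2)$:
$$\frac{dJ}{da} = \int_{-\infty}^{\infty} 2 u^{2} e^{- a u^{2}} \, du = \frac{\sqrt{\pi}}{a^{\frac{3}{2}}}.$$

Repeating twice in total — each differentiation brings down another $(-u^2)$ — gives
$$\frac{d^{2}J}{da^{2}} = \int_{-\infty}^{\infty} - 2 u^{4} e^{- a u^{2}} \, du = - \frac{3 \sqrt{\pi}}{2 a^{\frac{5}{2}}},$$
and the integrand here is exactly the target integrand, so $I = - \frac{3 \sqrt{\pi}}{2 a^{\frac{5}{2}}}$.

Setting $a = 6$:
$$I = - \frac{\sqrt{6} \sqrt{\pi}}{144}.$$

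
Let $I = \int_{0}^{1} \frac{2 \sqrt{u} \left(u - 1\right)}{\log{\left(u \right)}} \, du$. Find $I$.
$\log{\left(\frac{25}{9} \right)}$

Introduce a parameter $a$ in the exponent: let $I(a) = \int_{0}^{1} \frac{2 \left(- \sqrt{u} + u^{a}\right)}{\log{\left(u \right)}} \, du$.

Since $\dfrac{\partial}{\partial a}\,u^{a} = u^{a} \ln u$, the $\ln u$ in the denominator cancels and
$$\frac{dI}{da} = \int_{0}^{1} 2 u^{a} \, du = 2 \left[\frac{u^{a+1}}{a+1}\right]_0^1 = \frac{2}{a + 1}.$$

Integrating with respect to $a$ gives $I(a) = \log{\left(\frac{4 \left(a + 1\right)^{2}}{9} \right)} + C$.

At $a = \frac{1}{2}$ the integrand is identically $0$, so $I(\frac{1}{2}) = 0$. The closed form gives $0$, hence $C = 0$.

Setting $a = \frac{3}{2}$:
$$I = \log{\left(\frac{25}{9} \right)}.$$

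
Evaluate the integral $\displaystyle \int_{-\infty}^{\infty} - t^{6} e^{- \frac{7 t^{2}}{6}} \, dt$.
$- \frac{405 \sqrt{42} \sqrt{\pi}}{2401}$

Begin with the known integral
$$J(a) = \int_{-\infty}^{\infty} - e^{- a t^{2}} \, dt = - \frac{\sqrt{\pi}}{\sqrt{a}}.$$

Differentiating under the integral sign brings down a factor of $(-t^2)$:
$$\frac{dJ}{da} = \int_{-\infty}^{\infty} t^{2} e^{- a t^{2}} \, dt = \frac{\sqrt{\pi}}{2 a^{\frac{3}{2}}}.$$

Repeating $3$ times in total — each differentiation brings down another $(-t^2)$ — gives
$$\frac{d^{3}J}{da^{3}} = \int_{-\infty}^{\infty} t^{6} e^{- a t^{2}} \, dt = \frac{15 \sqrt{\pi}}{8 a^{\frac{7}{2}}},$$
and the integrand here is $(-1)^{3}$ times the target integrand, so $I = (-1)^{3}\,\frac{d^{3}J}{da^{3}} = - \frac{15 \sqrt{\pi}}{8 a^{\frac{7}{2}}}$.

Setting $a = \frac{7}{6}$:
$$I = - \frac{405 \sqrt{42} \sqrt{\pi}}{2401}.$$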